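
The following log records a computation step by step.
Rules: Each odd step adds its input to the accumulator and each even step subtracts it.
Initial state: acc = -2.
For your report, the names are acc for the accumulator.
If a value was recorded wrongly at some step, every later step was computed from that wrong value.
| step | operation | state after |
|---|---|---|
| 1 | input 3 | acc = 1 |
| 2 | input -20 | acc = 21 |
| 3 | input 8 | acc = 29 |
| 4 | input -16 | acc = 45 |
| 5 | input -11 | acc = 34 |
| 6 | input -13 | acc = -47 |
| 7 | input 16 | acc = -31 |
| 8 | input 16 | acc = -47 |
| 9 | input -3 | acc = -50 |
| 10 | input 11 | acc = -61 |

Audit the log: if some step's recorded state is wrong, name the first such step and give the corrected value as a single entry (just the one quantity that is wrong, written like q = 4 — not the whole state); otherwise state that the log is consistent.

step 6, acc = 47

1. acc = -2 + 3 = 1 (no discrepancy)
2. acc = 1 - -20 = 21 (consistent with the log)
3. acc = 21 + 8 = 29 (no discrepancy)
4. acc = 29 - -16 = 45 (checks out)
5. acc = 45 + -11 = 34 (checks out)
6. acc = 34 - -13 = 47 (a discrepancy with the log)
So the first discrepancy is step 6, where the right value is acc = 47.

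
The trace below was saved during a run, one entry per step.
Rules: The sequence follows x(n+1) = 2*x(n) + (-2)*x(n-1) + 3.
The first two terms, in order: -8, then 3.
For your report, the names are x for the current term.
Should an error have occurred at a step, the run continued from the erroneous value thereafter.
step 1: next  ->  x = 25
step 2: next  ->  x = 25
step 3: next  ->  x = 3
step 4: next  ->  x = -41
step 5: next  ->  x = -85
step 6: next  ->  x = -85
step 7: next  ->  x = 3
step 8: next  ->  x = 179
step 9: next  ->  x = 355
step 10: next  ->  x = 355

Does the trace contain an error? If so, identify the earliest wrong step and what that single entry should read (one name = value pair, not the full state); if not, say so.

Recomputing the run from the initial state:
step 1: x = 25
step 2: x = 47
step 3: x = 47
step 4: x = 3
step 5: x = -85
step 6: x = -173
step 7: x = -173
step 8: x = 3
step 9: x = 355
step 10: x = 707
The first disagreement with the trace is at step 2, where the value should be x = 47.

step 2, x = 47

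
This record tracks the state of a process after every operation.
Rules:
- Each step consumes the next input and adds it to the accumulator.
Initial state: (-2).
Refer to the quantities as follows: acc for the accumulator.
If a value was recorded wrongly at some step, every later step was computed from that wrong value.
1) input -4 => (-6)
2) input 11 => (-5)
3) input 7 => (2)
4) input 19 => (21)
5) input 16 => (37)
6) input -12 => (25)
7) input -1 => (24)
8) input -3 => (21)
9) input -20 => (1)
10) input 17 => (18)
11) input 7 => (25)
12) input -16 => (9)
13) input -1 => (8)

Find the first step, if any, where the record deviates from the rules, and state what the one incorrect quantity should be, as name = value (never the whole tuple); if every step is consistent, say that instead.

step 2, acc = 5

Step 1: acc = -2 + -4 = -6 — no discrepancy.
Step 2: acc = -6 + 11 = 5 — first mismatch against the record.
The audit stops at step 2: the recorded entry is wrong and should be acc = 5.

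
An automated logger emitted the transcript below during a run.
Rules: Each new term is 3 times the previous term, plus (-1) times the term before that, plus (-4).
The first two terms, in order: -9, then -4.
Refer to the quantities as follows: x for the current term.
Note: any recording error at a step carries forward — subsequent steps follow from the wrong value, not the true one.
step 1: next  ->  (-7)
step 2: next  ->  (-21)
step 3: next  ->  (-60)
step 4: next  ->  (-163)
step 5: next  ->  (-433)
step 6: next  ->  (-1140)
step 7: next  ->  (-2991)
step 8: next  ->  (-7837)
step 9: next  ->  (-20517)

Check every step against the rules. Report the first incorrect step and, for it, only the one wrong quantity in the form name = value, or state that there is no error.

Step 1: x = 3*(-4) + (-1)*(-9) + (-4) = -7 — checks out.
Step 2: x = 3*(-7) + (-1)*(-4) + (-4) = -21 — agrees with the transcript.
Step 3: x = 3*(-21) + (-1)*(-7) + (-4) = -60 — no discrepancy.
Step 4: x = 3*(-60) + (-1)*(-21) + (-4) = -163 — confirmed correct.
Step 5: x = 3*(-163) + (-1)*(-60) + (-4) = -433 — consistent with the transcript.
Step 6: x = 3*(-433) + (-1)*(-163) + (-4) = -1140 — checks out.
Step 7: x = 3*(-1140) + (-1)*(-433) + (-4) = -2991 — no discrepancy.
Step 8: x = 3*(-2991) + (-1)*(-1140) + (-4) = -7837 — consistent with the transcript.
Step 9: x = 3*(-7837) + (-1)*(-2991) + (-4) = -20524 — this is not what the transcript shows.
First incorrect step: 9; the correct value is x = -20524.

step 9, x = -20524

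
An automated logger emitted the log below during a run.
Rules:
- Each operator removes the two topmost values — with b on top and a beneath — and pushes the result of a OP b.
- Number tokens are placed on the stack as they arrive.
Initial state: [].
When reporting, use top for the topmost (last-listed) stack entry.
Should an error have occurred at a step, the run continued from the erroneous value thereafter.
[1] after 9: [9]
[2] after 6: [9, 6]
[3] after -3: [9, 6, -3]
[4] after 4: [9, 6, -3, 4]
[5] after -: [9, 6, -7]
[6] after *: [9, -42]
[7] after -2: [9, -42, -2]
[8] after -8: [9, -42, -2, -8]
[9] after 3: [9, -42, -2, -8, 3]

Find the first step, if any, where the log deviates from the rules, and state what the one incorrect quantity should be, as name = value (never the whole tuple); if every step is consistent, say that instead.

Step 1: push 9: top = 9 — checks out.
Step 2: push 6: top = 6 — matches.
Step 3: push -3: top = -3 — confirmed correct.
Step 4: push 4: top = 4 — confirmed correct.
Step 5: -3 - 4 = -7 — checks out.
Step 6: 6 * -7 = -42 — in agreement.
Step 7: push -2: top = -2 — in agreement.
Step 8: push -8: top = -8 — agrees with the log.
Step 9: push 3: top = 3 — exactly as logged.
Nothing is out of place; the run is error-free.

no error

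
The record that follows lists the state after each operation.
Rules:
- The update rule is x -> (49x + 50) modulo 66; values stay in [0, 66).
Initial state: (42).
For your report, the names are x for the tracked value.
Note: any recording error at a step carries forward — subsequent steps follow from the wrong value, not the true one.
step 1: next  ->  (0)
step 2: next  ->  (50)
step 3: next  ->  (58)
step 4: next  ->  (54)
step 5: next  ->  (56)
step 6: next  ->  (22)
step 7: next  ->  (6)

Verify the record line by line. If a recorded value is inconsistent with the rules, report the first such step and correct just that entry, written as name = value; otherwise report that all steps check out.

Recomputing the run from the initial state:
step 1: x = 62
step 2: x = 52
step 3: x = 24
step 4: x = 38
step 5: x = 64
step 6: x = 18
step 7: x = 8
The first disagreement with the record is at step 1, where the value should be x = 62.

step 1, x = 62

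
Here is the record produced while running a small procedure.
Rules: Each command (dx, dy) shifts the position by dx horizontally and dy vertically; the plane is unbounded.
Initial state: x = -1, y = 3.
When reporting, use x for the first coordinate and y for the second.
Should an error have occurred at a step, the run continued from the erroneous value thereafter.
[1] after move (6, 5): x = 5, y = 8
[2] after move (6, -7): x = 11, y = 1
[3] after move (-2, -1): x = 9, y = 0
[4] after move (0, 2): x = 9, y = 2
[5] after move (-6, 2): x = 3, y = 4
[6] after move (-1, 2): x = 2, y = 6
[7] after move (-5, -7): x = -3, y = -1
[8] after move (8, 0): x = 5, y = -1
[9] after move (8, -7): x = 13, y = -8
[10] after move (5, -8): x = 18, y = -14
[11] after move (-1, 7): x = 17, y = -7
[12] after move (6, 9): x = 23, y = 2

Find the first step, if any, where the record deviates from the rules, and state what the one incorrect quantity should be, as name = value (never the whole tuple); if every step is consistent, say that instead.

step 10, y = -16

Step 1: x = -1 + (6) = 5, y = 3 + (5) = 8 — no discrepancy.
Step 2: x = 5 + (6) = 11, y = 8 + (-7) = 1 — matches.
Step 3: x = 11 + (-2) = 9, y = 1 + (-1) = 0 — confirmed correct.
Step 4: x = 9 + (0) = 9, y = 0 + (2) = 2 — verified.
Step 5: x = 9 + (-6) = 3, y = 2 + (2) = 4 — checks out.
Step 6: x = 3 + (-1) = 2, y = 4 + (2) = 6 — consistent with the record.
Step 7: x = 2 + (-5) = -3, y = 6 + (-7) = -1 — no discrepancy.
Step 8: x = -3 + (8) = 5, y = -1 + (0) = -1 — exactly as logged.
Step 9: x = 5 + (8) = 13, y = -1 + (-7) = -8 — no discrepancy.
Step 10: x = 13 + (5) = 18, y = -8 + (-8) = -16 — not what was recorded.
Conclusion: step 10 carries the first error; the entry should be y = -16.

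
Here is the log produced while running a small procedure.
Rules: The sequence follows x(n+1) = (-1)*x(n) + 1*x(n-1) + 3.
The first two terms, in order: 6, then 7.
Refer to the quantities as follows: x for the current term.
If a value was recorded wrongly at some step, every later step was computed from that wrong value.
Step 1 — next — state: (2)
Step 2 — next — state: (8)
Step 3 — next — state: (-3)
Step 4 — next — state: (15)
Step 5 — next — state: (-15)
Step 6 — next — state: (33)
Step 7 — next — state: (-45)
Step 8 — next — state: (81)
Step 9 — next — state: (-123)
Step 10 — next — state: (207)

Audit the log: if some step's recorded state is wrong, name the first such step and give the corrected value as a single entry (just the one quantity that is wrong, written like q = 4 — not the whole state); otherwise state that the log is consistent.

step 4, x = 14

Recomputing the run from the initial state:
step 1: x = 2
step 2: x = 8
step 3: x = -3
step 4: x = 14
step 5: x = -14
step 6: x = 31
step 7: x = -42
step 8: x = 76
step 9: x = -115
step 10: x = 194
The first disagreement with the log is at step 4, where the value should be x = 14.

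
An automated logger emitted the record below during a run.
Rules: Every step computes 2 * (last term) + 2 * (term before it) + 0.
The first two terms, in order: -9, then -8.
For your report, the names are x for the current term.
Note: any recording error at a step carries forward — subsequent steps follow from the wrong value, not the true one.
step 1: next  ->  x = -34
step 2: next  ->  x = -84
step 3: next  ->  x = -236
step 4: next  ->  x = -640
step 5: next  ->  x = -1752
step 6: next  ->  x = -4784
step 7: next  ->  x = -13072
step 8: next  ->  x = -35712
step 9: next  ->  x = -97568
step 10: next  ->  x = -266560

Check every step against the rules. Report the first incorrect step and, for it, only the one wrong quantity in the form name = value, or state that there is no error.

Recomputing the run from the initial state:
step 1: x = -34
step 2: x = -84
step 3: x = -236
step 4: x = -640
step 5: x = -1752
step 6: x = -4784
step 7: x = -13072
step 8: x = -35712
step 9: x = -97568
step 10: x = -266560
This matches the record at every step.

no error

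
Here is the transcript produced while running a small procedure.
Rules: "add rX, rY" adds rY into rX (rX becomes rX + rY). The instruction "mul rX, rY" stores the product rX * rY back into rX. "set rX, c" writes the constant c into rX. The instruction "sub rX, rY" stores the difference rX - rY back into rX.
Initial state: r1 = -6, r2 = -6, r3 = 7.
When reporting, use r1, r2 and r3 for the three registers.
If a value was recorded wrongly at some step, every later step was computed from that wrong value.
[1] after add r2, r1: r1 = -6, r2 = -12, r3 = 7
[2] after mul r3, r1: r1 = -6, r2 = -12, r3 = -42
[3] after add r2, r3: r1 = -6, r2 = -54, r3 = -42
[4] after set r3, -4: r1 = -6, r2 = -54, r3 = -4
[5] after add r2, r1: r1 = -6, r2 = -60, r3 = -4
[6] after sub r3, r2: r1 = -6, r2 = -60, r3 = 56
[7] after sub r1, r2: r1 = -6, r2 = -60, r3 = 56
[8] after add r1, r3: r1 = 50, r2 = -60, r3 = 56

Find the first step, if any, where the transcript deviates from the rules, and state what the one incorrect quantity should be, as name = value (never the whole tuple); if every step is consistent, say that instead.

Step 1: r2 = -6 + -6 = -12 — confirmed correct.
Step 2: r3 = 7 * -6 = -42 — agrees with the transcript.
Step 3: r2 = -12 + -42 = -54 — consistent with the transcript.
Step 4: r3 = -4 — matches.
Step 5: r2 = -54 + -6 = -60 — exactly as logged.
Step 6: r3 = -4 - -60 = 56 — exactly as logged.
Step 7: r1 = -6 - -60 = 54 — the transcript has a different value.
Step 7 is the first one off; corrected, r1 = 54.

step 7, r1 = 54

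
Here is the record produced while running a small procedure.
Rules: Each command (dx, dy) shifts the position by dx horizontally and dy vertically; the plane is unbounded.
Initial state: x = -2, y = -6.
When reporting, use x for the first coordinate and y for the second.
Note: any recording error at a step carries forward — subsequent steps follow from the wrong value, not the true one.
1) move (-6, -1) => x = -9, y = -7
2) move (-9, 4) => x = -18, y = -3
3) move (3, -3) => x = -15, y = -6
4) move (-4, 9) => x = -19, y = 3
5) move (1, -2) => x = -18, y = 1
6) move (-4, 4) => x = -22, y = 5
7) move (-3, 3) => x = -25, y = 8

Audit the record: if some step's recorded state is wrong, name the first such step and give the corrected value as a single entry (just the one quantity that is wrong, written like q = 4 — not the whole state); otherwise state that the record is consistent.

step 1, x = -8

step 1: x = -2 + (-6) = -8, y = -6 + (-1) = -7 -> the record has a different value
Conclusion: step 1 carries the first error; the entry should be x = -8.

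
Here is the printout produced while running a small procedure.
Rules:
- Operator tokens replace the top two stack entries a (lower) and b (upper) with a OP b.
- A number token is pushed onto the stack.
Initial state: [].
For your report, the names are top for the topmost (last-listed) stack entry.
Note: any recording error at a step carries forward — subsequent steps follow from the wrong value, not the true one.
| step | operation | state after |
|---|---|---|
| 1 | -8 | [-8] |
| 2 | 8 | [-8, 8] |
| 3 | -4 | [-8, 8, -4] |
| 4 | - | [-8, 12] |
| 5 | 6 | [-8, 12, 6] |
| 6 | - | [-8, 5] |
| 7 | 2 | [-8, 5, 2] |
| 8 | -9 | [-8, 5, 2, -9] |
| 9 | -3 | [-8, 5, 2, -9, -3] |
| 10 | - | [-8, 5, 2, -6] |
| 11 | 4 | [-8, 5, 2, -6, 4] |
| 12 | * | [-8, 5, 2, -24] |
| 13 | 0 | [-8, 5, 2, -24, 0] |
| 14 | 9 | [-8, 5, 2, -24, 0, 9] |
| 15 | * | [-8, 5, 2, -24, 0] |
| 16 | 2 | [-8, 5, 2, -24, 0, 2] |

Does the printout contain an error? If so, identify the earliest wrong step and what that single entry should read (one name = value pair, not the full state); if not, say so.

1. push -8: top = -8 (checks out)
2. push 8: top = 8 (agrees with the printout)
3. push -4: top = -4 (in agreement)
4. 8 - -4 = 12 (agrees with the printout)
5. push 6: top = 6 (exactly as logged)
6. 12 - 6 = 6 (the printout has a different value)
So the first discrepancy is step 6, where the right value is top = 6.

step 6, top = 6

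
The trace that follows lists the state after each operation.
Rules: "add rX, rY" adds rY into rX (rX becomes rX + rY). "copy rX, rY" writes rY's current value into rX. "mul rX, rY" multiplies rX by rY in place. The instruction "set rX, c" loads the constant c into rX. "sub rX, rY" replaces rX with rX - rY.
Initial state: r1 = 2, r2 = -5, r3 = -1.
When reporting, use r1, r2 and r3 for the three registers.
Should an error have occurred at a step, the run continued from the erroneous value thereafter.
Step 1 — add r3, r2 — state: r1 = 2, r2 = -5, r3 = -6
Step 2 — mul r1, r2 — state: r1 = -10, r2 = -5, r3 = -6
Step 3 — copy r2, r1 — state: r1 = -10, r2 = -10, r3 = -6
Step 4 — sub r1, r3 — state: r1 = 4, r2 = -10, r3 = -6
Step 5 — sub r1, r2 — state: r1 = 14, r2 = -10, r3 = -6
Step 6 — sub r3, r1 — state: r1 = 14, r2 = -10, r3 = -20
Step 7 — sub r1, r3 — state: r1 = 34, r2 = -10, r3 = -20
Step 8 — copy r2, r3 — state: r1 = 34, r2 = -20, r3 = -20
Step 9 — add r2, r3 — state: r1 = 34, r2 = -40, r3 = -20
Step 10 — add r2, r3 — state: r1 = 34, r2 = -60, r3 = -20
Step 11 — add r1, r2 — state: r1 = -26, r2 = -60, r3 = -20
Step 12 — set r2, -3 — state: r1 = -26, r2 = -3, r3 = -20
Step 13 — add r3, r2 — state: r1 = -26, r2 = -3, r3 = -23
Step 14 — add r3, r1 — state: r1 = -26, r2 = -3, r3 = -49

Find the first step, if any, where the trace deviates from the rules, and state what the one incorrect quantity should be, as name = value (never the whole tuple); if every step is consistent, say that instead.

Recomputing the run from the initial state:
step 1: r1 = 2, r2 = -5, r3 = -6
step 2: r1 = -10, r2 = -5, r3 = -6
step 3: r1 = -10, r2 = -10, r3 = -6
step 4: r1 = -4, r2 = -10, r3 = -6
step 5: r1 = 6, r2 = -10, r3 = -6
step 6: r1 = 6, r2 = -10, r3 = -12
step 7: r1 = 18, r2 = -10, r3 = -12
step 8: r1 = 18, r2 = -12, r3 = -12
step 9: r1 = 18, r2 = -24, r3 = -12
step 10: r1 = 18, r2 = -36, r3 = -12
step 11: r1 = -18, r2 = -36, r3 = -12
step 12: r1 = -18, r2 = -3, r3 = -12
step 13: r1 = -18, r2 = -3, r3 = -15
step 14: r1 = -18, r2 = -3, r3 = -33
The first disagreement with the trace is at step 4, where the value should be r1 = -4.

step 4, r1 = -4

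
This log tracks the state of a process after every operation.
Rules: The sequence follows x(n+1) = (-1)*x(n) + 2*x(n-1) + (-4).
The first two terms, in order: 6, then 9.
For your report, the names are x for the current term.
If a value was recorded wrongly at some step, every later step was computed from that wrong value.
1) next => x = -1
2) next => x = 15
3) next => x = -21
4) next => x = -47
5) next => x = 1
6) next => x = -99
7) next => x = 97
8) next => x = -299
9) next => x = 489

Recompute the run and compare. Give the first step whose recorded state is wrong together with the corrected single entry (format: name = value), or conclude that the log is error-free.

step 4, x = 47

1. x = -1*(9) + (2)*(6) + (-4) = -1 (consistent with the log)
2. x = -1*(-1) + (2)*(9) + (-4) = 15 (exactly as logged)
3. x = -1*(15) + (2)*(-1) + (-4) = -21 (consistent with the log)
4. x = -1*(-21) + (2)*(15) + (-4) = 47 (not what was recorded)
The earliest wrong entry is at step 4: it should read x = 47.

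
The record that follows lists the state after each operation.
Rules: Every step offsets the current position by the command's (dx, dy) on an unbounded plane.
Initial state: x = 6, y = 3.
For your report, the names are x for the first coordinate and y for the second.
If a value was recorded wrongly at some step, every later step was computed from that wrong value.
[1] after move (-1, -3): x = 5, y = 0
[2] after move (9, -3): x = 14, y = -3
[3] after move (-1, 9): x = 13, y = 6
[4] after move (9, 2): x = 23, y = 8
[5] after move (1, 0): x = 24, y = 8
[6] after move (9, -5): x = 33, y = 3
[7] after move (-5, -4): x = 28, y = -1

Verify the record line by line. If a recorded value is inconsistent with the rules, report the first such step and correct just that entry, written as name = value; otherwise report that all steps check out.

step 4, x = 22

Recomputing the run from the initial state:
step 1: x = 5, y = 0
step 2: x = 14, y = -3
step 3: x = 13, y = 6
step 4: x = 22, y = 8
step 5: x = 23, y = 8
step 6: x = 32, y = 3
step 7: x = 27, y = -1
The first disagreement with the record is at step 4, where the value should be x = 22.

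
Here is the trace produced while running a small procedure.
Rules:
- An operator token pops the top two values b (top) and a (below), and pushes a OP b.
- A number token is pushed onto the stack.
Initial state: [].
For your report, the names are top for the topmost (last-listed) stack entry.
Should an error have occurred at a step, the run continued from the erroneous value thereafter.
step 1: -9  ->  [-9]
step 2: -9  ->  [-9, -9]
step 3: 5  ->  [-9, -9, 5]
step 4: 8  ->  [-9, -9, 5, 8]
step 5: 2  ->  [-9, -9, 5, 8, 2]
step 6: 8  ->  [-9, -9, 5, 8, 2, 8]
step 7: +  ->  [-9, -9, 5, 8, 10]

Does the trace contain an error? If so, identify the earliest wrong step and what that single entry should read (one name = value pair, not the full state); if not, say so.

Recomputing the run from the initial state:
step 1: [-9]
step 2: [-9, -9]
step 3: [-9, -9, 5]
step 4: [-9, -9, 5, 8]
step 5: [-9, -9, 5, 8, 2]
step 6: [-9, -9, 5, 8, 2, 8]
step 7: [-9, -9, 5, 8, 10]
This matches the trace at every step.

no error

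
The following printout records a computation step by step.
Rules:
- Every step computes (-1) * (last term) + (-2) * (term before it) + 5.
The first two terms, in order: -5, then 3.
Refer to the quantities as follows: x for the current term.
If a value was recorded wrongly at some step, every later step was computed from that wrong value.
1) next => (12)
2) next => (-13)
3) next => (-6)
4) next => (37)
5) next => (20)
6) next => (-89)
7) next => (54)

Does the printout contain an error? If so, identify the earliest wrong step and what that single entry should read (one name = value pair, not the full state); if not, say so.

step 5, x = -20

step 1: x = -1*(3) + (-2)*(-5) + (5) = 12 -> checks out
step 2: x = -1*(12) + (-2)*(3) + (5) = -13 -> matches
step 3: x = -1*(-13) + (-2)*(12) + (5) = -6 -> confirmed correct
step 4: x = -1*(-6) + (-2)*(-13) + (5) = 37 -> exactly as logged
step 5: x = -1*(37) + (-2)*(-6) + (5) = -20 -> not what was recorded
Conclusion: step 5 carries the first error; the entry should be x = -20.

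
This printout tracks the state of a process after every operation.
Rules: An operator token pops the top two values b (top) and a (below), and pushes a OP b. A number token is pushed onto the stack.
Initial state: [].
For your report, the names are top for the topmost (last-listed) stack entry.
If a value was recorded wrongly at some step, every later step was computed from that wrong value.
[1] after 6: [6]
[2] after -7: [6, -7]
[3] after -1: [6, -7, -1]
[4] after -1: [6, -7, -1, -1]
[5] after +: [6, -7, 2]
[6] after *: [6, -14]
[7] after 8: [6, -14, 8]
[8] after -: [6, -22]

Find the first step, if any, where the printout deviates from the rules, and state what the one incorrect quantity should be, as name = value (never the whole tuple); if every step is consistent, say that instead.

Recomputing the run from the initial state:
step 1: [6]
step 2: [6, -7]
step 3: [6, -7, -1]
step 4: [6, -7, -1, -1]
step 5: [6, -7, -2]
step 6: [6, 14]
step 7: [6, 14, 8]
step 8: [6, 6]
The first disagreement with the printout is at step 5, where the value should be top = -2.

step 5, top = -2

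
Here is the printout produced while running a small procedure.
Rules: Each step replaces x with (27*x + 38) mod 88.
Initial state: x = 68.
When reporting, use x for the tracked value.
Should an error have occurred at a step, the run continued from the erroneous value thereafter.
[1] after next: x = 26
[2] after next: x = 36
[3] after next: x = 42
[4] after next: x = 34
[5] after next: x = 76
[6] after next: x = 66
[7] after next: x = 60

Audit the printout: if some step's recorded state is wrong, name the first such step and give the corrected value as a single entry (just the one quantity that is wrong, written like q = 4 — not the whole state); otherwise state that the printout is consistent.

Recomputing the run from the initial state:
step 1: x = 26
step 2: x = 36
step 3: x = 42
step 4: x = 28
step 5: x = 2
step 6: x = 4
step 7: x = 58
The first disagreement with the printout is at step 4, where the value should be x = 28.

step 4, x = 28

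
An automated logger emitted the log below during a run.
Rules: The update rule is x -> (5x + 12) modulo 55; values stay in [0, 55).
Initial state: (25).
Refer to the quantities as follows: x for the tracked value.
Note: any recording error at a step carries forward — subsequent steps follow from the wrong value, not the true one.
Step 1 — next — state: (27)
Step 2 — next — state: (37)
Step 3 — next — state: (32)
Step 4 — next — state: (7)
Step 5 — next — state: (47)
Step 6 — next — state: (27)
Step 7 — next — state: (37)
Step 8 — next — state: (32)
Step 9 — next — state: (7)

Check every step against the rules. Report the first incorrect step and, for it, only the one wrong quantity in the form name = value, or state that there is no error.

no error

Recomputing the run from the initial state:
step 1: x = 27
step 2: x = 37
step 3: x = 32
step 4: x = 7
step 5: x = 47
step 6: x = 27
step 7: x = 37
step 8: x = 32
step 9: x = 7
This matches the log at every step.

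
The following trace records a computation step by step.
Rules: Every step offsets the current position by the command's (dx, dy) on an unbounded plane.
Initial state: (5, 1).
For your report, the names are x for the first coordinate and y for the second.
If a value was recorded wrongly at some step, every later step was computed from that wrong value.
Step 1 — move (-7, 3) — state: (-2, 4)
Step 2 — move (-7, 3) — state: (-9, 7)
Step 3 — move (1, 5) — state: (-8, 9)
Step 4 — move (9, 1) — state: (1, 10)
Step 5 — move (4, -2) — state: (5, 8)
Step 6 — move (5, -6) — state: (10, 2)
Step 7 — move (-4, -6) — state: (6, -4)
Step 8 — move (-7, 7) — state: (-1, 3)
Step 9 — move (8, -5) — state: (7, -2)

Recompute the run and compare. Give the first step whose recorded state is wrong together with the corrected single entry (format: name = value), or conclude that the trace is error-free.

step 3, y = 12

step 1: x = 5 + (-7) = -2, y = 1 + (3) = 4 -> matches
step 2: x = -2 + (-7) = -9, y = 4 + (3) = 7 -> in agreement
step 3: x = -9 + (1) = -8, y = 7 + (5) = 12 -> not what was recorded
Step 3 is the first one off; corrected, y = 12.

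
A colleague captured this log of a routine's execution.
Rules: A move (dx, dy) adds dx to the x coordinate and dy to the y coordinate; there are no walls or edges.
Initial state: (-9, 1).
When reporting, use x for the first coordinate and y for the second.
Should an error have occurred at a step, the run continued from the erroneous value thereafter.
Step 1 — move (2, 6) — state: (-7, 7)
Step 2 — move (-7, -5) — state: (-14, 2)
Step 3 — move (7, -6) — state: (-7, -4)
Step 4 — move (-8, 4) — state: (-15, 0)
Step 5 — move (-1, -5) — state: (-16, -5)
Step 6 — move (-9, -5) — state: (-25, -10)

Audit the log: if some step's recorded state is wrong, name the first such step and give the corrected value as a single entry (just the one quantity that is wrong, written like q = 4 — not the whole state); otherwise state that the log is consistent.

Recomputing the run from the initial state:
step 1: x = -7, y = 7
step 2: x = -14, y = 2
step 3: x = -7, y = -4
step 4: x = -15, y = 0
step 5: x = -16, y = -5
step 6: x = -25, y = -10
This matches the log at every step.

no error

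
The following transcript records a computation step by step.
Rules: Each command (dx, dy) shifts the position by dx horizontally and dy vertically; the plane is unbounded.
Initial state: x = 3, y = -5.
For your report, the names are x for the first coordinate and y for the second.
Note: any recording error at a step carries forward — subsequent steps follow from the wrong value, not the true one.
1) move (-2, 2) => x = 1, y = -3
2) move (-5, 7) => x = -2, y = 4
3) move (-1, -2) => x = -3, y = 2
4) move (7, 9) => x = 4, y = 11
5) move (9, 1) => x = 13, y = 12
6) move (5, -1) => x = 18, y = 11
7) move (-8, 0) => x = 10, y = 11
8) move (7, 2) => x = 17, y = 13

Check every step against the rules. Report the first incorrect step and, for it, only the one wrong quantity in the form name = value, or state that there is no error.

step 2, x = -4

Recomputing the run from the initial state:
step 1: x = 1, y = -3
step 2: x = -4, y = 4
step 3: x = -5, y = 2
step 4: x = 2, y = 11
step 5: x = 11, y = 12
step 6: x = 16, y = 11
step 7: x = 8, y = 11
step 8: x = 15, y = 13
The first disagreement with the transcript is at step 2, where the value should be x = -4.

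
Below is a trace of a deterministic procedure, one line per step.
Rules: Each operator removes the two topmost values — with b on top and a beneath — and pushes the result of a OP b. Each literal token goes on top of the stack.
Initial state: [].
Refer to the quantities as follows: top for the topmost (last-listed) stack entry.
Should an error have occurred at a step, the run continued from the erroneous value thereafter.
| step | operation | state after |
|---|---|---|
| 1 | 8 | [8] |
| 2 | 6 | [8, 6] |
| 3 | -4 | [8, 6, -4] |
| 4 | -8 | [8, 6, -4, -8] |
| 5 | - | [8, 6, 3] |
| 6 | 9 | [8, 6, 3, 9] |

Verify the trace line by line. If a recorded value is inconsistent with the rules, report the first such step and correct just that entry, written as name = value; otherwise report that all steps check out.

step 1: push 8: top = 8 -> checks out
step 2: push 6: top = 6 -> confirmed correct
step 3: push -4: top = -4 -> no discrepancy
step 4: push -8: top = -8 -> confirmed correct
step 5: -4 - -8 = 4 -> the trace disagrees here
First incorrect step: 5; the correct value is top = 4.

step 5, top = 4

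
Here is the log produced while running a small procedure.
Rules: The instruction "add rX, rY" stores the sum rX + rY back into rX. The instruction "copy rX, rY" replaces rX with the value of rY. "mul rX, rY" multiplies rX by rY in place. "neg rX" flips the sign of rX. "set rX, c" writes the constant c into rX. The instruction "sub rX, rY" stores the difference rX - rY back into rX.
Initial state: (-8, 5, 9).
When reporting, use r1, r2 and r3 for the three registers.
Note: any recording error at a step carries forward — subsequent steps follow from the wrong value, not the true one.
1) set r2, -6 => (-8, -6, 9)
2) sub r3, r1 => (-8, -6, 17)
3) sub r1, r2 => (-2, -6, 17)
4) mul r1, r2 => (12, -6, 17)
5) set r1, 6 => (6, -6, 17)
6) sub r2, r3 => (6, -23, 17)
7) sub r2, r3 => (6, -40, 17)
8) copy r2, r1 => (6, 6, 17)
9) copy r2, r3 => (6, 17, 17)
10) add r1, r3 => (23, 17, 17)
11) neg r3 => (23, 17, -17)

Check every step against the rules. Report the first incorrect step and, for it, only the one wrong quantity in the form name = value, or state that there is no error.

Step 1: r2 = -6 — in agreement.
Step 2: r3 = 9 - -8 = 17 — verified.
Step 3: r1 = -8 - -6 = -2 — same as recorded.
Step 4: r1 = -2 * -6 = 12 — in agreement.
Step 5: r1 = 6 — exactly as logged.
Step 6: r2 = -6 - 17 = -23 — confirmed correct.
Step 7: r2 = -23 - 17 = -40 — verified.
Step 8: r2 = 6 — matches.
Step 9: r2 = 17 — confirmed correct.
Step 10: r1 = 6 + 17 = 23 — in agreement.
Step 11: r3 = -(17) = -17 — checks out.
No step deviates from the rules.

no error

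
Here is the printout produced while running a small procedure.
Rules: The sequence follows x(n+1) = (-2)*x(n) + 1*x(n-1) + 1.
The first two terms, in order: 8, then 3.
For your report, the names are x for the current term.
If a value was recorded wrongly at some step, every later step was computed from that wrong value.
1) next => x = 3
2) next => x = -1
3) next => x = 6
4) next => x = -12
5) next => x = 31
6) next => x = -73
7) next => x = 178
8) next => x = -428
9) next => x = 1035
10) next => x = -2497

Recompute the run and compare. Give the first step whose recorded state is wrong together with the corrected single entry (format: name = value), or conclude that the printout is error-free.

step 2, x = -2

1. x = -2*(3) + (1)*(8) + (1) = 3 (exactly as logged)
2. x = -2*(3) + (1)*(3) + (1) = -2 (the entry is off here)
Step 2 is the first one off; corrected, x = -2.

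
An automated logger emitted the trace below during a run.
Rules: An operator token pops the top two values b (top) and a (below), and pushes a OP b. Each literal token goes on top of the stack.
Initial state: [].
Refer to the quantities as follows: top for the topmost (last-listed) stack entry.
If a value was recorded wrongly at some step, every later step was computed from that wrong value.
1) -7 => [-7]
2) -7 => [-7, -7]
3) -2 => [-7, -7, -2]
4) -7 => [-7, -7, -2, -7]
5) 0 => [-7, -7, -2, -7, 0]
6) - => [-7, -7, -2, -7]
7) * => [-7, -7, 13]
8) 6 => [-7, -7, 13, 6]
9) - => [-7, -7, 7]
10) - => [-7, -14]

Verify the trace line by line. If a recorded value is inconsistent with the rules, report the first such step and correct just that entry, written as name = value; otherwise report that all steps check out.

step 7, top = 14

1. push -7: top = -7 (exactly as logged)
2. push -7: top = -7 (confirmed correct)
3. push -2: top = -2 (exactly as logged)
4. push -7: top = -7 (confirmed correct)
5. push 0: top = 0 (in agreement)
6. -7 - 0 = -7 (matches)
7. -2 * -7 = 14 (the recorded entry deviates here)
That makes step 7 the first incorrect line — top = 14 is what it should show.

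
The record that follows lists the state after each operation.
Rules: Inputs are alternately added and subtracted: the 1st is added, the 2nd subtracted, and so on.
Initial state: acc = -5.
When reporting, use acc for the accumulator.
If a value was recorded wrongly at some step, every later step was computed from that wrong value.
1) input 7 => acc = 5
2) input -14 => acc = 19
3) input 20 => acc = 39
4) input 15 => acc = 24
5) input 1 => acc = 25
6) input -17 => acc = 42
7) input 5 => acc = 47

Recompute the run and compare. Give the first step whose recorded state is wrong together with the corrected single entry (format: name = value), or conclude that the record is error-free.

Recomputing the run from the initial state:
step 1: acc = 2
step 2: acc = 16
step 3: acc = 36
step 4: acc = 21
step 5: acc = 22
step 6: acc = 39
step 7: acc = 44
The first disagreement with the record is at step 1, where the value should be acc = 2.

step 1, acc = 2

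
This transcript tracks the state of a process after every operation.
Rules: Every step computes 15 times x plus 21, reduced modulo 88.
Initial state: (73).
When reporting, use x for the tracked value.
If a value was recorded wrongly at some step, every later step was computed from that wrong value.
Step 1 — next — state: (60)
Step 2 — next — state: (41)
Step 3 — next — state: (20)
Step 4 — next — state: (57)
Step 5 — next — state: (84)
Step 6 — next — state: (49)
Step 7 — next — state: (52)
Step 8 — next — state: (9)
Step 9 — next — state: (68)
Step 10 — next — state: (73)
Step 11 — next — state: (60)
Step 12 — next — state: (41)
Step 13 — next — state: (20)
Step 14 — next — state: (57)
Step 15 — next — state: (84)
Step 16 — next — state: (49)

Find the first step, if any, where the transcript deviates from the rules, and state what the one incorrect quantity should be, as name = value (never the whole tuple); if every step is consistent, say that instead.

no error

Recomputing the run from the initial state:
step 1: x = 60
step 2: x = 41
step 3: x = 20
step 4: x = 57
step 5: x = 84
step 6: x = 49
step 7: x = 52
step 8: x = 9
step 9: x = 68
step 10: x = 73
step 11: x = 60
step 12: x = 41
step 13: x = 20
step 14: x = 57
step 15: x = 84
step 16: x = 49
This matches the transcript at every step.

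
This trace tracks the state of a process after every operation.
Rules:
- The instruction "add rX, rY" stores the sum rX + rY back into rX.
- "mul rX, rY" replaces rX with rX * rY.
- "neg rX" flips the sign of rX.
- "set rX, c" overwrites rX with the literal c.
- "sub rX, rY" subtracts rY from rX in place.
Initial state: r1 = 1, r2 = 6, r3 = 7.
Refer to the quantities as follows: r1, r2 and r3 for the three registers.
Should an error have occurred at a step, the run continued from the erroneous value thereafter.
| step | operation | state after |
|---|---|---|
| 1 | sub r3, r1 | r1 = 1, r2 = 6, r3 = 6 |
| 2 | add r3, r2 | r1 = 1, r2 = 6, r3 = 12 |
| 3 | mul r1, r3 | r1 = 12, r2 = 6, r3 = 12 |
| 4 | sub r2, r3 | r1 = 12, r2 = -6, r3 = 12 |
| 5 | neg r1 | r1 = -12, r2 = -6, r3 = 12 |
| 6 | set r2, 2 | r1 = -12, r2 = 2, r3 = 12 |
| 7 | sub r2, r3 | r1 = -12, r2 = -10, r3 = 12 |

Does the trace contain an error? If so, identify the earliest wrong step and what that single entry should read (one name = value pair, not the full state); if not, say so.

Recomputing the run from the initial state:
step 1: r1 = 1, r2 = 6, r3 = 6
step 2: r1 = 1, r2 = 6, r3 = 12
step 3: r1 = 12, r2 = 6, r3 = 12
step 4: r1 = 12, r2 = -6, r3 = 12
step 5: r1 = -12, r2 = -6, r3 = 12
step 6: r1 = -12, r2 = 2, r3 = 12
step 7: r1 = -12, r2 = -10, r3 = 12
This matches the trace at every step.

no error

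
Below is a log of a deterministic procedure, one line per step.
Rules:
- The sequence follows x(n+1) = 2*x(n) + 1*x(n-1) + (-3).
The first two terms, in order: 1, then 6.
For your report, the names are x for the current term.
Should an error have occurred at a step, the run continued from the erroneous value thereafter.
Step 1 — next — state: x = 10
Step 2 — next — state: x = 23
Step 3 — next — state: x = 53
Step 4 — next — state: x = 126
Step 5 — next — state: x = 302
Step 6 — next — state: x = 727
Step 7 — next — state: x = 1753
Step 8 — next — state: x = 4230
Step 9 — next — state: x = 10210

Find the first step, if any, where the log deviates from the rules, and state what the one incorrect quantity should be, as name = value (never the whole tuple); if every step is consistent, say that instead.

no error

1. x = 2*(6) + (1)*(1) + (-3) = 10 (consistent with the log)
2. x = 2*(10) + (1)*(6) + (-3) = 23 (confirmed correct)
3. x = 2*(23) + (1)*(10) + (-3) = 53 (exactly as logged)
4. x = 2*(53) + (1)*(23) + (-3) = 126 (agrees with the log)
5. x = 2*(126) + (1)*(53) + (-3) = 302 (same as recorded)
6. x = 2*(302) + (1)*(126) + (-3) = 727 (in agreement)
7. x = 2*(727) + (1)*(302) + (-3) = 1753 (same as recorded)
8. x = 2*(1753) + (1)*(727) + (-3) = 4230 (same as recorded)
9. x = 2*(4230) + (1)*(1753) + (-3) = 10210 (exactly as logged)
Every step is consistent.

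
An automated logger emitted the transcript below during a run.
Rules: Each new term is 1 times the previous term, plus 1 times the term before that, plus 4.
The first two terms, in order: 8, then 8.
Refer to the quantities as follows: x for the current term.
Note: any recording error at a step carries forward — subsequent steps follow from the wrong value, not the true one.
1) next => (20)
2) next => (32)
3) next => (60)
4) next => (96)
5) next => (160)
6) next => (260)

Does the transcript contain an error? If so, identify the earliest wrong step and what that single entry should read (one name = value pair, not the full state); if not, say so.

Recomputing the run from the initial state:
step 1: x = 20
step 2: x = 32
step 3: x = 56
step 4: x = 92
step 5: x = 152
step 6: x = 248
The first disagreement with the transcript is at step 3, where the value should be x = 56.

step 3, x = 56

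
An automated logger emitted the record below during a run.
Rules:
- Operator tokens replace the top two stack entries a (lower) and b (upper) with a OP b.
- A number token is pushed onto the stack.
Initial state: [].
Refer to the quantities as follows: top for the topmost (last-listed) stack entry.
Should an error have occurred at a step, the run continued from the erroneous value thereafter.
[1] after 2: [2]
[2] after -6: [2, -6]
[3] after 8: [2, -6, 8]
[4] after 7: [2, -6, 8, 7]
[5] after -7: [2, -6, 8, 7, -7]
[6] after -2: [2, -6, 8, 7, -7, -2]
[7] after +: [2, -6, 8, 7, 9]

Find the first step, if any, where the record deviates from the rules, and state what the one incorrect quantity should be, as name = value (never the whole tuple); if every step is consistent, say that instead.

Recomputing the run from the initial state:
step 1: [2]
step 2: [2, -6]
step 3: [2, -6, 8]
step 4: [2, -6, 8, 7]
step 5: [2, -6, 8, 7, -7]
step 6: [2, -6, 8, 7, -7, -2]
step 7: [2, -6, 8, 7, -9]
The first disagreement with the record is at step 7, where the value should be top = -9.

step 7, top = -9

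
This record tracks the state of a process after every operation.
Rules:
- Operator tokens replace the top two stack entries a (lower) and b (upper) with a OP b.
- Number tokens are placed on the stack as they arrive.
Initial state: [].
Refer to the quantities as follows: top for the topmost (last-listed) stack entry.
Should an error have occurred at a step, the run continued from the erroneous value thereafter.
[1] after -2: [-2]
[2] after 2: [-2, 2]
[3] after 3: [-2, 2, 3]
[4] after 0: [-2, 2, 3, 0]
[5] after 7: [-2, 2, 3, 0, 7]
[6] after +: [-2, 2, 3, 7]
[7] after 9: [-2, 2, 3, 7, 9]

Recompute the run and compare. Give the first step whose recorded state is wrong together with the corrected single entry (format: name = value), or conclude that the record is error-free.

step 1: push -2: top = -2 -> in agreement
step 2: push 2: top = 2 -> checks out
step 3: push 3: top = 3 -> same as recorded
step 4: push 0: top = 0 -> no discrepancy
step 5: push 7: top = 7 -> verified
step 6: 0 + 7 = 7 -> verified
step 7: push 9: top = 9 -> consistent with the record
The whole run recomputes cleanly — no discrepancies.

no error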